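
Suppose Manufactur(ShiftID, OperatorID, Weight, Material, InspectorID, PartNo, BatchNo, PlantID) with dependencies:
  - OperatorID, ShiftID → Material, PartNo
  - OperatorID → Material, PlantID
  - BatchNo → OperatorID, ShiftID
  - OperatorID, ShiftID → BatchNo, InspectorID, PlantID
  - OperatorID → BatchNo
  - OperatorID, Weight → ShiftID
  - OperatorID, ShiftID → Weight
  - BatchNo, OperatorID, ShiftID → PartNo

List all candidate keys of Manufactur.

{BatchNo}, {OperatorID}

{BatchNo} is a candidate key since {BatchNo}⁺ = {BatchNo, InspectorID, Material, OperatorID, PartNo, PlantID, ShiftID, Weight} covers every attribute.
{OperatorID} is a candidate key since {OperatorID}⁺ = {BatchNo, InspectorID, Material, OperatorID, PartNo, PlantID, ShiftID, Weight} covers every attribute.
These are minimal and exhaustive — every other superkey contains one of them.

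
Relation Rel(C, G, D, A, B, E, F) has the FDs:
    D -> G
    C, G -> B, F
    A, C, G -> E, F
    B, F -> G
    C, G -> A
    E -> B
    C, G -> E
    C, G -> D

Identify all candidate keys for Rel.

Attributes never on any right-hand side: {C} — every candidate key must contain it.
{C, D}⁺ = {A, B, C, D, E, F, G} — all of the relation — so {C, D} is a candidate key.
{C, G}⁺ = {A, B, C, D, E, F, G} — all of the relation — so {C, G} is a candidate key.
{B, C, F}⁺ = {A, B, C, D, E, F, G} — all of the relation — so {B, C, F} is a candidate key.
{C, E, F}⁺ = {A, B, C, D, E, F, G} — all of the relation — so {C, E, F} is a candidate key.
No proper subset of any of these is a key, and no other minimal superkey exists.

{B, C, F}, {C, D}, {C, E, F}, {C, G}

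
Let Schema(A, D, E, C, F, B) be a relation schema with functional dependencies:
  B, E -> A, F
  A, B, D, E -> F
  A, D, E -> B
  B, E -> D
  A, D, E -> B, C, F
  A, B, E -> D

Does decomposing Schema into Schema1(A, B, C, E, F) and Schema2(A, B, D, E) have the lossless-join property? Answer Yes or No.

Yes

The shared attributes are {A, B, E} and {A, B, E}⁺ = {A, B, C, D, E, F}.
This includes all of Schema1, so the common attributes are a superkey of Schema1 — the join is lossless.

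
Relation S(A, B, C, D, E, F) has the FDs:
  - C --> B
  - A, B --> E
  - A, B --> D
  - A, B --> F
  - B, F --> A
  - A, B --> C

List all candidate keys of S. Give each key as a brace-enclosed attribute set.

{A, B}, {A, C}, {B, F}, {C, F}

{A, B} is a candidate key since {A, B}⁺ = {A, B, C, D, E, F} covers every attribute.
{A, C} is a candidate key since {A, C}⁺ = {A, B, C, D, E, F} covers every attribute.
{B, F} is a candidate key since {B, F}⁺ = {A, B, C, D, E, F} covers every attribute.
{C, F} is a candidate key since {C, F}⁺ = {A, B, C, D, E, F} covers every attribute.
No proper subset of any of these is a key, and no other minimal superkey exists.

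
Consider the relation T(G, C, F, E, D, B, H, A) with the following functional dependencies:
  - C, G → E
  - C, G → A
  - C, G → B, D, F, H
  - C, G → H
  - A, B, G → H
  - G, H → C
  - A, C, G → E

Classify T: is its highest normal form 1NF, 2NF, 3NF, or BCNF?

Candidate keys: {A, B, G}, {C, G}, {G, H}. Prime attributes: {A, B, C, G, H}.
Every FD has a superkey on the left, so the relation is in BCNF.

BCNF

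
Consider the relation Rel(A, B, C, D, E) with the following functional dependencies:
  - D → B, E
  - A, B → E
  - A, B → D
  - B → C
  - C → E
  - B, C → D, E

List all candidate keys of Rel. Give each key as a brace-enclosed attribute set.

{A} never appears on the right of any FD, so every key must include it.
{A, B} is a candidate key since {A, B}⁺ = {A, B, C, D, E} covers every attribute.
{A, D} is a candidate key since {A, D}⁺ = {A, B, C, D, E} covers every attribute.
Any other superkey properly contains one of these, so there are no further candidate keys.

{A, B}, {A, D}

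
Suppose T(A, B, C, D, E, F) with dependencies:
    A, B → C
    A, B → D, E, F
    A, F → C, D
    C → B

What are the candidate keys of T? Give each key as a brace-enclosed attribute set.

{A} never appears on the right of any FD, so every key must include it.
{A, B}⁺ = {A, B, C, D, E, F} — all of the relation — so {A, B} is a candidate key.
{A, C}⁺ = {A, B, C, D, E, F} — all of the relation — so {A, C} is a candidate key.
{A, F}⁺ = {A, B, C, D, E, F} — all of the relation — so {A, F} is a candidate key.
These are minimal and exhaustive — every other superkey contains one of them.

{A, B}, {A, C}, {A, F}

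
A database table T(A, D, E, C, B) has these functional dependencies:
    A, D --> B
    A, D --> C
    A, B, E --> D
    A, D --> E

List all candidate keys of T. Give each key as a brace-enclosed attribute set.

{A, B, E}, {A, D}

No FD produces {A}, so it must be in every candidate key.
{A, D} is a candidate key since {A, D}⁺ = {A, B, C, D, E} covers every attribute.
{A, B, E} is a candidate key since {A, B, E}⁺ = {A, B, C, D, E} covers every attribute.
No proper subset of any of these is a key, and no other minimal superkey exists.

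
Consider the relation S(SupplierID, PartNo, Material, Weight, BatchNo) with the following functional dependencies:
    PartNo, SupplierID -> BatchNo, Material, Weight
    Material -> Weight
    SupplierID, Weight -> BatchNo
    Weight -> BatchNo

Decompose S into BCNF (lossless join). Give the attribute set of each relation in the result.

Candidate key of the original relation: {PartNo, SupplierID}.
In {BatchNo, Material, PartNo, SupplierID, Weight}, {Material} is not a superkey ({Material}⁺ restricted to this set is {BatchNo, Material, Weight}), so split on Material -> BatchNo, Weight into {BatchNo, Material, Weight} and {Material, PartNo, SupplierID}.
In {BatchNo, Material, Weight}, {Weight} is not a superkey ({Weight}⁺ restricted to this set is {BatchNo, Weight}), so split on Weight -> BatchNo into {BatchNo, Weight} and {Material, Weight}.
{BatchNo, Weight}: every determinant is a superkey — BCNF.
{Material, Weight}: every determinant is a superkey — BCNF.
{Material, PartNo, SupplierID}: every determinant is a superkey — BCNF.

{BatchNo, Weight}; {Material, PartNo, SupplierID}; {Material, Weight}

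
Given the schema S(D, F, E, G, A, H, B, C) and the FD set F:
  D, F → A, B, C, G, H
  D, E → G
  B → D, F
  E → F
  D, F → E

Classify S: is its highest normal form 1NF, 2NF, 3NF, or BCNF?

Candidate keys: {B}, {D, E}, {D, F}. Prime attributes: {B, D, E, F}.
E → F: {E}⁺ = {E, F}, which is not all of the attributes, so the left side is not a superkey — BCNF is violated.
Its right-hand attributes {F} are all prime, as are those of every other non-superkey FD — the relation is in 3NF.

3NF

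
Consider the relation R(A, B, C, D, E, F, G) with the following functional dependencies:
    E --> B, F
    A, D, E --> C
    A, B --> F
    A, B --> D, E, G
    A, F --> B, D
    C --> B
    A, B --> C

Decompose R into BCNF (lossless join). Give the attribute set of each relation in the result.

{A, C, D, E, G}; {B, E, F}

Candidate keys of the original relation: {A, B}, {A, C}, {A, E}, {A, F}.
Within {A, B, C, D, E, F, G}: {E}⁺ ∩ {A, B, C, D, E, F, G} = {B, E, F}, not the whole set, so E --> B, F violates BCNF; decompose into {B, E, F} and {A, C, D, E, G}.
{B, E, F} is in BCNF.
{A, C, D, E, G} is in BCNF.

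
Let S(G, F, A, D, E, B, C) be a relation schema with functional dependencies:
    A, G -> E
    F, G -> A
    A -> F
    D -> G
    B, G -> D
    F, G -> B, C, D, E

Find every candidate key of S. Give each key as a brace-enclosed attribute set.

{A, D}, {A, G}, {D, F}, {F, G}

{A, D}⁺ = {A, B, C, D, E, F, G} — all of the relation — so {A, D} is a candidate key.
{A, G}⁺ = {A, B, C, D, E, F, G} — all of the relation — so {A, G} is a candidate key.
{D, F}⁺ = {A, B, C, D, E, F, G} — all of the relation — so {D, F} is a candidate key.
{F, G}⁺ = {A, B, C, D, E, F, G} — all of the relation — so {F, G} is a candidate key.
No proper subset of any of these is a key, and no other minimal superkey exists.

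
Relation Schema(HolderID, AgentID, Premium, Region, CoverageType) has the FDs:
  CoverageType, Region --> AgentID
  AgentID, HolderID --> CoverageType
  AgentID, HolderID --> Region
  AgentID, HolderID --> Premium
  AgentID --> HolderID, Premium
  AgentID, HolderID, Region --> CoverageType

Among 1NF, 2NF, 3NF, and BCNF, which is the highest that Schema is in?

BCNF

Candidate keys: {AgentID}, {CoverageType, Region}. Prime attributes: {AgentID, CoverageType, Region}.
Each dependency's left side is a superkey — BCNF holds.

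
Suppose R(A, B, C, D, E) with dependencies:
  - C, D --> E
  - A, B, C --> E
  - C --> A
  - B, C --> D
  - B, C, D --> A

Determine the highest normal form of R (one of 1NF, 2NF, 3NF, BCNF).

Candidate key: {B, C}. Prime attributes: {B, C}.
C, D --> E breaks BCNF: {C, D}⁺ = {A, C, D, E}, so {C, D} is not a superkey.
Because {E} is non-prime and the left side of C, D --> E is not a superkey, the relation is not in 3NF.
{C} is a proper subset of the key {B, C}, and {C}⁺ contains the non-prime attribute {A} — a partial dependency, so 2NF is violated.

1NF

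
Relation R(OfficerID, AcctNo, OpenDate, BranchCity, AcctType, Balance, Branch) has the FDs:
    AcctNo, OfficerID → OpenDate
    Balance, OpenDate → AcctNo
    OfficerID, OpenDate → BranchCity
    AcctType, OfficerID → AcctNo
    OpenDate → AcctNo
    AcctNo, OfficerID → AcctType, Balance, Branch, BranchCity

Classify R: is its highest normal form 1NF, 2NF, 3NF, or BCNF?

3NF

Candidate keys: {AcctNo, OfficerID}, {AcctType, OfficerID}, {OfficerID, OpenDate}. Prime attributes: {AcctNo, AcctType, OfficerID, OpenDate}.
Balance, OpenDate → AcctNo breaks BCNF: {Balance, OpenDate}⁺ = {AcctNo, Balance, OpenDate}, so {Balance, OpenDate} is not a superkey.
Its right-hand attributes {AcctNo} are all prime, as are those of every other non-superkey FD — the relation is in 3NF.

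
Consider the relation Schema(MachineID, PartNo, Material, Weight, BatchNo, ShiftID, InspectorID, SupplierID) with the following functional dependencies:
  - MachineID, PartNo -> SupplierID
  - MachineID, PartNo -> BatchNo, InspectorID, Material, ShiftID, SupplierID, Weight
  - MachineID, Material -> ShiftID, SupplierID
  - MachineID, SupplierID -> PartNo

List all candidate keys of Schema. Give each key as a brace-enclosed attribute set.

{MachineID} never appears on the right of any FD, so every key must include it.
{MachineID, Material} is a candidate key since {MachineID, Material}⁺ = {BatchNo, InspectorID, MachineID, Material, PartNo, ShiftID, SupplierID, Weight} covers every attribute.
{MachineID, PartNo} is a candidate key since {MachineID, PartNo}⁺ = {BatchNo, InspectorID, MachineID, Material, PartNo, ShiftID, SupplierID, Weight} covers every attribute.
{MachineID, SupplierID} is a candidate key since {MachineID, SupplierID}⁺ = {BatchNo, InspectorID, MachineID, Material, PartNo, ShiftID, SupplierID, Weight} covers every attribute.
Any other superkey properly contains one of these, so there are no further candidate keys.

{MachineID, Material}, {MachineID, PartNo}, {MachineID, SupplierID}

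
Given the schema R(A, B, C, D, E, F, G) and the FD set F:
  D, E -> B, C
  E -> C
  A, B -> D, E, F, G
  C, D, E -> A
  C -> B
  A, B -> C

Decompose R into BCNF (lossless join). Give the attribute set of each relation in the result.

{A, D, E, F, G}; {B, C}; {C, E}

Candidate keys of the original relation: {A, B}, {A, C}, {A, E}, {D, E}.
In {A, B, C, D, E, F, G}, {E} is not a superkey ({E}⁺ restricted to this set is {B, C, E}), so split on E -> B, C into {B, C, E} and {A, D, E, F, G}.
In {B, C, E}, {C} is not a superkey ({C}⁺ restricted to this set is {B, C}), so split on C -> B into {B, C} and {C, E}.
{B, C} has no BCNF violation.
{C, E} has no BCNF violation.
{A, D, E, F, G} has no BCNF violation.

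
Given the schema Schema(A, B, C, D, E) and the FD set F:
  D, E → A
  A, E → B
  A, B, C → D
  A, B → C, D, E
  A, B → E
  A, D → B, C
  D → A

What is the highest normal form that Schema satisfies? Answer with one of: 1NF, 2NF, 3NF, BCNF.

Candidate keys: {A, B}, {A, E}, {D}. Prime attributes: {A, B, D, E}.
Every FD has a superkey on the left, so the relation is in BCNF.

BCNF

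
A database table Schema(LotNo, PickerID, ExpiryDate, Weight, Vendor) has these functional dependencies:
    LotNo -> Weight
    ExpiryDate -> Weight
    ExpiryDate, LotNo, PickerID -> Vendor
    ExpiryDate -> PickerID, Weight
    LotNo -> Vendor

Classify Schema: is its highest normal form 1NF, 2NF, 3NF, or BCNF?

1NF

Candidate key: {ExpiryDate, LotNo}. Prime attributes: {ExpiryDate, LotNo}.
LotNo -> Weight: {LotNo}⁺ = {LotNo, Vendor, Weight}, which is not all of the attributes, so the left side is not a superkey — BCNF is violated.
Because {Weight} is non-prime and the left side of LotNo -> Weight is not a superkey, the relation is not in 3NF.
The proper key subset {ExpiryDate} of {ExpiryDate, LotNo} determines non-prime {PickerID, Weight}, so the relation is not even in 2NF.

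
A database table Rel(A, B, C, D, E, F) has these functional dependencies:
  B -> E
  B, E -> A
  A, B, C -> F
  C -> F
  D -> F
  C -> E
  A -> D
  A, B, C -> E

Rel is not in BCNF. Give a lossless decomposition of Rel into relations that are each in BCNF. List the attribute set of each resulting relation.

Candidate key of the original relation: {B, C}.
Within {A, B, C, D, E, F}: {B}⁺ ∩ {A, B, C, D, E, F} = {A, B, D, E, F}, not the whole set, so B -> A, D, E, F violates BCNF; decompose into {A, B, D, E, F} and {B, C}.
Within {A, B, D, E, F}: {D}⁺ ∩ {A, B, D, E, F} = {D, F}, not the whole set, so D -> F violates BCNF; decompose into {D, F} and {A, B, D, E}.
{D, F} has no BCNF violation.
Within {A, B, D, E}: {A}⁺ ∩ {A, B, D, E} = {A, D}, not the whole set, so A -> D violates BCNF; decompose into {A, D} and {A, B, E}.
{A, D} has no BCNF violation.
{A, B, E} has no BCNF violation.
{B, C} has no BCNF violation.

{A, B, E}; {A, D}; {B, C}; {D, F}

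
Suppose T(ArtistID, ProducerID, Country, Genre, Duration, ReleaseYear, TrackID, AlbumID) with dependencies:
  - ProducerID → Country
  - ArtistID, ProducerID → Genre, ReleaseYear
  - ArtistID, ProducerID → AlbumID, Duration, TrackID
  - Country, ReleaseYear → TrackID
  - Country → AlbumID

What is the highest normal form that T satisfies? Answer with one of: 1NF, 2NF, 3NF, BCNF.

1NF

Candidate key: {ArtistID, ProducerID}. Prime attributes: {ArtistID, ProducerID}.
ProducerID → Country breaks BCNF: {ProducerID}⁺ = {AlbumID, Country, ProducerID}, so {ProducerID} is not a superkey.
Because {Country} is non-prime and the left side of ProducerID → Country is not a superkey, the relation is not in 3NF.
{ProducerID} is a proper subset of the key {ArtistID, ProducerID}, and {ProducerID}⁺ contains the non-prime attributes {AlbumID, Country} — a partial dependency, so 2NF is violated.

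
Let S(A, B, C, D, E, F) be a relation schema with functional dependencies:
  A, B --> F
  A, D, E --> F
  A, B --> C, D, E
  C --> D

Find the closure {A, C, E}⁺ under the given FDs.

Start with {A, C, E}.
C --> D applies; add {D} → now {A, C, D, E}.
A, D, E --> F applies; add {F} → now {A, C, D, E, F}.
No further FD applies.

{A, C, D, E, F}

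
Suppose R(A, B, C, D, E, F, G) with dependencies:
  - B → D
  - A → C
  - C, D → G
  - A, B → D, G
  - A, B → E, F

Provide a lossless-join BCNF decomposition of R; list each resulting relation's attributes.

{A, B, E, F, G}; {A, C}; {B, D}

Candidate key of the original relation: {A, B}.
{A, B, C, D, E, F, G}: {B} determines {B, D} here but is not a superkey — split on B → D, giving {B, D} and {A, B, C, E, F, G}.
{B, D} is in BCNF.
{A, B, C, E, F, G}: {A} determines {A, C} here but is not a superkey — split on A → C, giving {A, C} and {A, B, E, F, G}.
{A, C} is in BCNF.
{A, B, E, F, G} is in BCNF.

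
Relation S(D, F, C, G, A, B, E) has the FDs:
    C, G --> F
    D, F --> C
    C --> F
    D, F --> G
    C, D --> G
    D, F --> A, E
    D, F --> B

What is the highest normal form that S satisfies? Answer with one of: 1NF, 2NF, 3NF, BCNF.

3NF

Candidate keys: {C, D}, {D, F}. Prime attributes: {C, D, F}.
C, G --> F: {C, G}⁺ = {C, F, G}, which is not all of the attributes, so the left side is not a superkey — BCNF is violated.
Its right-hand attributes {F} are all prime, as are those of every other non-superkey FD — the relation is in 3NF.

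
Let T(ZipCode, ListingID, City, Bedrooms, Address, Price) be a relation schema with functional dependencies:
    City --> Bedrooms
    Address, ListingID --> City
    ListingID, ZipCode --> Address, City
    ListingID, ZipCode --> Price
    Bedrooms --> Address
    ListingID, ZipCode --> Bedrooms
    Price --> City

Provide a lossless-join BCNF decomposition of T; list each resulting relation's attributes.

Candidate key of the original relation: {ListingID, ZipCode}.
In {Address, Bedrooms, City, ListingID, Price, ZipCode}, {City} is not a superkey ({City}⁺ restricted to this set is {Address, Bedrooms, City}), so split on City --> Address, Bedrooms into {Address, Bedrooms, City} and {City, ListingID, Price, ZipCode}.
In {Address, Bedrooms, City}, {Bedrooms} is not a superkey ({Bedrooms}⁺ restricted to this set is {Address, Bedrooms}), so split on Bedrooms --> Address into {Address, Bedrooms} and {Bedrooms, City}.
{Address, Bedrooms}: every determinant is a superkey — BCNF.
{Bedrooms, City}: every determinant is a superkey — BCNF.
In {City, ListingID, Price, ZipCode}, {Price} is not a superkey ({Price}⁺ restricted to this set is {City, Price}), so split on Price --> City into {City, Price} and {ListingID, Price, ZipCode}.
{City, Price}: every determinant is a superkey — BCNF.
{ListingID, Price, ZipCode}: every determinant is a superkey — BCNF.

{Address, Bedrooms}; {Bedrooms, City}; {City, Price}; {ListingID, Price, ZipCode}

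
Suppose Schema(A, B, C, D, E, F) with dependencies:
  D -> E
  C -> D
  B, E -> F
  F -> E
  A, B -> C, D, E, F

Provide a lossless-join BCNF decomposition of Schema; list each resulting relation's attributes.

{A, B, C}; {B, C, F}; {C, D}; {D, E}

Candidate key of the original relation: {A, B}.
{A, B, C, D, E, F}: {D} determines {D, E} here but is not a superkey — split on D -> E, giving {D, E} and {A, B, C, D, F}.
{D, E} is in BCNF.
{A, B, C, D, F}: {C} determines {C, D} here but is not a superkey — split on C -> D, giving {C, D} and {A, B, C, F}.
{C, D} is in BCNF.
{A, B, C, F}: {B, C} determines {B, C, F} here but is not a superkey — split on B, C -> F, giving {B, C, F} and {A, B, C}.
{B, C, F} is in BCNF.
{A, B, C} is in BCNF.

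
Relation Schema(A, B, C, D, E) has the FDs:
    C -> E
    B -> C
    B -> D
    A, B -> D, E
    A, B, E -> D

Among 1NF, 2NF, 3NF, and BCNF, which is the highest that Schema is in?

1NF

Candidate key: {A, B}. Prime attributes: {A, B}.
C -> E: {C}⁺ = {C, E}, which is not all of the attributes, so the left side is not a superkey — BCNF is violated.
C -> E determines the non-prime attribute {E} from a non-superkey — 3NF is violated.
Since {B} ⊂ {A, B} and {B}⁺ ⊇ {C, D, E} with {C, D, E} non-prime, there is a partial dependency; 2NF fails.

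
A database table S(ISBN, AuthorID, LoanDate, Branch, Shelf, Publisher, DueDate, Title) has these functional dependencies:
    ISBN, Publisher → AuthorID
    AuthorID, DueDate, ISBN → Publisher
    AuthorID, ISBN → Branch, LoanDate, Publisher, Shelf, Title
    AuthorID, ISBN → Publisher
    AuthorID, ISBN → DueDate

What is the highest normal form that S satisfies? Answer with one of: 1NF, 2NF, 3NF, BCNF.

Candidate keys: {AuthorID, ISBN}, {ISBN, Publisher}. Prime attributes: {AuthorID, ISBN, Publisher}.
Every FD has a superkey on the left, so the relation is in BCNF.

BCNF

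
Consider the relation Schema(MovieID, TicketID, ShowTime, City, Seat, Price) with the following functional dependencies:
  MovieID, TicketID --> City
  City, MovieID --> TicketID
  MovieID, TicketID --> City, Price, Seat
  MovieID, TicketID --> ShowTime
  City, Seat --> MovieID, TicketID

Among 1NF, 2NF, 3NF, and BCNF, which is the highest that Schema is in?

Candidate keys: {City, MovieID}, {City, Seat}, {MovieID, TicketID}. Prime attributes: {City, MovieID, Seat, TicketID}.
Every FD has a superkey on the left, so the relation is in BCNF.

BCNF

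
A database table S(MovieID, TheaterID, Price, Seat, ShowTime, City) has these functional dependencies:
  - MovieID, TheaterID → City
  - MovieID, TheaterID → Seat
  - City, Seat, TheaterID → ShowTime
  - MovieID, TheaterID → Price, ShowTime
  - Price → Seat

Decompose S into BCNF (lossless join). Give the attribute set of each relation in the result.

{City, MovieID, Price, TheaterID}; {City, Seat, ShowTime, TheaterID}; {Price, Seat}

Candidate key of the original relation: {MovieID, TheaterID}.
{City, MovieID, Price, Seat, ShowTime, TheaterID}: {City, Seat, TheaterID} determines {City, Seat, ShowTime, TheaterID} here but is not a superkey — split on City, Seat, TheaterID → ShowTime, giving {City, Seat, ShowTime, TheaterID} and {City, MovieID, Price, Seat, TheaterID}.
{City, Seat, ShowTime, TheaterID} is in BCNF.
{City, MovieID, Price, Seat, TheaterID}: {Price} determines {Price, Seat} here but is not a superkey — split on Price → Seat, giving {Price, Seat} and {City, MovieID, Price, TheaterID}.
{Price, Seat} is in BCNF.
{City, MovieID, Price, TheaterID} is in BCNF.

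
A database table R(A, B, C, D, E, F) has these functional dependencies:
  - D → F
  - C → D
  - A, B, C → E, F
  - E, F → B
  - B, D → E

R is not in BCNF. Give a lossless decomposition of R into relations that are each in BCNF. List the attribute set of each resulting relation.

{A, B, C}; {B, C, E}; {C, D}; {D, F}

Candidate keys of the original relation: {A, B, C}, {A, C, E}.
Within {A, B, C, D, E, F}: {D}⁺ ∩ {A, B, C, D, E, F} = {D, F}, not the whole set, so D → F violates BCNF; decompose into {D, F} and {A, B, C, D, E}.
{D, F} is in BCNF.
Within {A, B, C, D, E}: {C}⁺ ∩ {A, B, C, D, E} = {C, D}, not the whole set, so C → D violates BCNF; decompose into {C, D} and {A, B, C, E}.
{C, D} is in BCNF.
Within {A, B, C, E}: {B, C}⁺ ∩ {A, B, C, E} = {B, C, E}, not the whole set, so B, C → E violates BCNF; decompose into {B, C, E} and {A, B, C}.
{B, C, E} is in BCNF.
{A, B, C} is in BCNF.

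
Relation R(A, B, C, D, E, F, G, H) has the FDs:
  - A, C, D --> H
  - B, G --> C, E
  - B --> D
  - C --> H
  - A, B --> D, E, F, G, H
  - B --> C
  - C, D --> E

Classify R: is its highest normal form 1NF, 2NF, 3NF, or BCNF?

1NF

Candidate key: {A, B}. Prime attributes: {A, B}.
A, C, D --> H breaks BCNF: {A, C, D}⁺ = {A, C, D, E, H}, so {A, C, D} is not a superkey.
A, C, D --> H determines the non-prime attribute {H} from a non-superkey — 3NF is violated.
{B} is a proper subset of the key {A, B}, and {B}⁺ contains the non-prime attributes {C, D, E, H} — a partial dependency, so 2NF is violated.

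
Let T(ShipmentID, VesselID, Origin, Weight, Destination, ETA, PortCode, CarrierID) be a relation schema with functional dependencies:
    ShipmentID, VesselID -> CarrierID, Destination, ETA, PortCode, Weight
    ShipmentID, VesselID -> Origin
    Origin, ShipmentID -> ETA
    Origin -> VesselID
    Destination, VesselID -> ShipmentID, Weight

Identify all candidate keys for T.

Closure of {Destination, Origin} is {CarrierID, Destination, ETA, Origin, PortCode, ShipmentID, VesselID, Weight}, the whole schema; {Destination, Origin} is a candidate key.
Closure of {Destination, VesselID} is {CarrierID, Destination, ETA, Origin, PortCode, ShipmentID, VesselID, Weight}, the whole schema; {Destination, VesselID} is a candidate key.
Closure of {Origin, ShipmentID} is {CarrierID, Destination, ETA, Origin, PortCode, ShipmentID, VesselID, Weight}, the whole schema; {Origin, ShipmentID} is a candidate key.
Closure of {ShipmentID, VesselID} is {CarrierID, Destination, ETA, Origin, PortCode, ShipmentID, VesselID, Weight}, the whole schema; {ShipmentID, VesselID} is a candidate key.
These are minimal and exhaustive — every other superkey contains one of them.

{Destination, Origin}, {Destination, VesselID}, {Origin, ShipmentID}, {ShipmentID, VesselID}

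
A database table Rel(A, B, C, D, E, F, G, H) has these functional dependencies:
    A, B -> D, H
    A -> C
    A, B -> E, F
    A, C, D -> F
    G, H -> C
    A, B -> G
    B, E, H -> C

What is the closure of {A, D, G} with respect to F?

{A, C, D, F, G}

Start with {A, D, G}.
A -> C applies; add {C} → now {A, C, D, G}.
A, C, D -> F applies; add {F} → now {A, C, D, F, G}.
No further FD applies.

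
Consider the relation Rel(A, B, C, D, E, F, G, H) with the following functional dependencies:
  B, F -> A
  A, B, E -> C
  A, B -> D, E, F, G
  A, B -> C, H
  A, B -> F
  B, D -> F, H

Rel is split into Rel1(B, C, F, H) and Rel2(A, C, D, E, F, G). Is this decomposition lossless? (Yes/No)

No

Common attributes: {C, F}; their closure is {C, F}.
The closure covers neither Rel1 nor Rel2 entirely; the join is not lossless.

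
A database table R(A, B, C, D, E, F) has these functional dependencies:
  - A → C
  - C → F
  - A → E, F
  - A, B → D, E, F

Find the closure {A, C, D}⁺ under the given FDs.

Start with {A, C, D}.
C → F applies; add {F} → now {A, C, D, F}.
A → E, F applies; add {E} → now {A, C, D, E, F}.
No further FD applies.

{A, C, D, E, F}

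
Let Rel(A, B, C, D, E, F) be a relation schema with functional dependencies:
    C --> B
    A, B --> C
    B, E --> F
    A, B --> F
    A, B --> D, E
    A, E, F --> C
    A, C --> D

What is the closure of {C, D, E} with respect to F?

{B, C, D, E, F}

Start with {C, D, E}.
C --> B applies; add {B} → now {B, C, D, E}.
B, E --> F applies; add {F} → now {B, C, D, E, F}.
No further FD applies.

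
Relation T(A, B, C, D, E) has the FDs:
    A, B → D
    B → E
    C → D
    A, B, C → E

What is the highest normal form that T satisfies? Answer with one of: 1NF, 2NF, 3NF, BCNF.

Candidate key: {A, B, C}. Prime attributes: {A, B, C}.
A, B → D breaks BCNF: {A, B}⁺ = {A, B, D, E}, so {A, B} is not a superkey.
A, B → D has non-prime {D} on the right and a non-superkey on the left, so 3NF fails.
{B} is a proper subset of the key {A, B, C}, and {B}⁺ contains the non-prime attribute {E} — a partial dependency, so 2NF is violated.

1NF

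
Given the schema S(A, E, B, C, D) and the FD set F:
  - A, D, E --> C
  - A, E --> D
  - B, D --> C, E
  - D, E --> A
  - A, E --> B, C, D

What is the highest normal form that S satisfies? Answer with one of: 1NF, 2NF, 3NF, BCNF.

BCNF

Candidate keys: {A, E}, {B, D}, {D, E}. Prime attributes: {A, B, D, E}.
The left-hand side of every FD is a superkey, so BCNF is satisfied.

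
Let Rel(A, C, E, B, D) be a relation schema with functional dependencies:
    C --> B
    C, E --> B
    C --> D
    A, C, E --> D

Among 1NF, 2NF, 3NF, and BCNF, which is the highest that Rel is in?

Candidate key: {A, C, E}. Prime attributes: {A, C, E}.
C --> B breaks BCNF: {C}⁺ = {B, C, D}, so {C} is not a superkey.
Because {B} is non-prime and the left side of C --> B is not a superkey, the relation is not in 3NF.
The proper key subset {C} of {A, C, E} determines non-prime {B, D}, so the relation is not even in 2NF.

1NF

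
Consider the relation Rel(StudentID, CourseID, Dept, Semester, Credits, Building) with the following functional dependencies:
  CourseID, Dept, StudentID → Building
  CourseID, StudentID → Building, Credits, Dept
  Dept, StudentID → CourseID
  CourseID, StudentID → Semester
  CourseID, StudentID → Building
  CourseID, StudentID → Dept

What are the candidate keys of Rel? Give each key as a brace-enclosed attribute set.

{CourseID, StudentID}, {Dept, StudentID}

No FD produces {StudentID}, so it must be in every candidate key.
{CourseID, StudentID} is a candidate key since {CourseID, StudentID}⁺ = {Building, CourseID, Credits, Dept, Semester, StudentID} covers every attribute.
{Dept, StudentID} is a candidate key since {Dept, StudentID}⁺ = {Building, CourseID, Credits, Dept, Semester, StudentID} covers every attribute.
Any other superkey properly contains one of these, so there are no further candidate keys.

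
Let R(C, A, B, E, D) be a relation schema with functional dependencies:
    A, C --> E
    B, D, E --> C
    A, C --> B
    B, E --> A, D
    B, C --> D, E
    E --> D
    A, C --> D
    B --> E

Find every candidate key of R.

Closure of {B} is {A, B, C, D, E}, the whole schema; {B} is a candidate key.
Closure of {A, C} is {A, B, C, D, E}, the whole schema; {A, C} is a candidate key.
Any other superkey properly contains one of these, so there are no further candidate keys.

{A, C}, {B}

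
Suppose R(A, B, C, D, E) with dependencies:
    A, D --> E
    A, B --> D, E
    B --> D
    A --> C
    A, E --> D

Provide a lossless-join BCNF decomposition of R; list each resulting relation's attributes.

Candidate key of the original relation: {A, B}.
In {A, B, C, D, E}, {A, D} is not a superkey ({A, D}⁺ restricted to this set is {A, C, D, E}), so split on A, D --> C, E into {A, C, D, E} and {A, B, D}.
In {A, C, D, E}, {A} is not a superkey ({A}⁺ restricted to this set is {A, C}), so split on A --> C into {A, C} and {A, D, E}.
{A, C} has no BCNF violation.
{A, D, E} has no BCNF violation.
In {A, B, D}, {B} is not a superkey ({B}⁺ restricted to this set is {B, D}), so split on B --> D into {B, D} and {A, B}.
{B, D} has no BCNF violation.
{A, B} has no BCNF violation.

{A, B}; {A, C}; {A, D, E}; {B, D}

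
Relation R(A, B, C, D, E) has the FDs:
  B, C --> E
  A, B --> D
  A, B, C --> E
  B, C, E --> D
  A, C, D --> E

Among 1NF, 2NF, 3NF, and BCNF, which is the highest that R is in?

1NF

Candidate key: {A, B, C}. Prime attributes: {A, B, C}.
B, C --> E breaks BCNF: {B, C}⁺ = {B, C, D, E}, so {B, C} is not a superkey.
Because {E} is non-prime and the left side of B, C --> E is not a superkey, the relation is not in 3NF.
{A, B} is a proper subset of the key {A, B, C}, and {A, B}⁺ contains the non-prime attribute {D} — a partial dependency, so 2NF is violated.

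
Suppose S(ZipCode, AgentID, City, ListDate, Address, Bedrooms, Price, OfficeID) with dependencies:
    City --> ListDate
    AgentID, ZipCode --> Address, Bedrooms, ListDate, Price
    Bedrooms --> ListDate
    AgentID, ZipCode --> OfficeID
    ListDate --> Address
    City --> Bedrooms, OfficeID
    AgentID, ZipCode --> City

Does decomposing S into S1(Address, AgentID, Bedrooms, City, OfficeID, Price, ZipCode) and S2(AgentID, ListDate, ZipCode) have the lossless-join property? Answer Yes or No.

Common attributes: {AgentID, ZipCode}; their closure is {Address, AgentID, Bedrooms, City, ListDate, OfficeID, Price, ZipCode}.
This includes all of S1, so the common attributes are a superkey of S1 — the join is lossless.

Yes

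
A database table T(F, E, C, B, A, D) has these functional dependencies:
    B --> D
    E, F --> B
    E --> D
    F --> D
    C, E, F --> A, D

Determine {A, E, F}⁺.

{A, B, D, E, F}

Start with {A, E, F}.
E, F --> B applies; add {B} → now {A, B, E, F}.
E --> D applies; add {D} → now {A, B, D, E, F}.
No further FD applies.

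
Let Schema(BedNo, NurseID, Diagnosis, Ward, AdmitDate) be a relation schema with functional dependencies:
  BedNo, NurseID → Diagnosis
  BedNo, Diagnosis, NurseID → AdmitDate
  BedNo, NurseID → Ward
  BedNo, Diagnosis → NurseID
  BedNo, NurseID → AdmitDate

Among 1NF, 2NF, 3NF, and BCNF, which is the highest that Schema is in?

Candidate keys: {BedNo, Diagnosis}, {BedNo, NurseID}. Prime attributes: {BedNo, Diagnosis, NurseID}.
Each dependency's left side is a superkey — BCNF holds.

BCNF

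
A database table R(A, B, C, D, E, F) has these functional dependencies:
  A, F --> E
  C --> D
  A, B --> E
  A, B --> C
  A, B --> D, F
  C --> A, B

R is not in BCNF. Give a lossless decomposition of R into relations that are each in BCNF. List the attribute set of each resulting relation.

Candidate keys of the original relation: {A, B}, {C}.
Within {A, B, C, D, E, F}: {A, F}⁺ ∩ {A, B, C, D, E, F} = {A, E, F}, not the whole set, so A, F --> E violates BCNF; decompose into {A, E, F} and {A, B, C, D, F}.
{A, E, F} is in BCNF.
{A, B, C, D, F} is in BCNF.

{A, B, C, D, F}; {A, E, F}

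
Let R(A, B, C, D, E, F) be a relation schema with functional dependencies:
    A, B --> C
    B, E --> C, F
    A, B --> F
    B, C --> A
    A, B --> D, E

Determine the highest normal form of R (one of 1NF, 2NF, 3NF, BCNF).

Candidate keys: {A, B}, {B, C}, {B, E}. Prime attributes: {A, B, C, E}.
Each dependency's left side is a superkey — BCNF holds.

BCNF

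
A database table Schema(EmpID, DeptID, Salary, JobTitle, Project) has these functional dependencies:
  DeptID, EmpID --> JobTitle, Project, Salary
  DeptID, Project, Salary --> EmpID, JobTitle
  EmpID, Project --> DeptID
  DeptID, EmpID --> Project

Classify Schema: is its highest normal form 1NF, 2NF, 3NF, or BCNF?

BCNF

Candidate keys: {DeptID, EmpID}, {DeptID, Project, Salary}, {EmpID, Project}. Prime attributes: {DeptID, EmpID, Project, Salary}.
The left-hand side of every FD is a superkey, so BCNF is satisfied.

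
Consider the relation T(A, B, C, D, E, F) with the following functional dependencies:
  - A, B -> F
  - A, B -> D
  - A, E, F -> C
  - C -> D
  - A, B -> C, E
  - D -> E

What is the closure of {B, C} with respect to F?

Start with {B, C}.
C -> D applies; add {D} → now {B, C, D}.
D -> E applies; add {E} → now {B, C, D, E}.
No further FD applies.

{B, C, D, E}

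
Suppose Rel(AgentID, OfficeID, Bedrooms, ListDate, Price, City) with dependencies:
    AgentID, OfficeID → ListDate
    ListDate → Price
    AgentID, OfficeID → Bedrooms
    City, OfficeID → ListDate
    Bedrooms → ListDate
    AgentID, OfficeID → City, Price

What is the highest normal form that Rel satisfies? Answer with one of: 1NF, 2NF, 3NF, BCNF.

2NF

Candidate key: {AgentID, OfficeID}. Prime attributes: {AgentID, OfficeID}.
For ListDate → Price we have {ListDate}⁺ = {ListDate, Price}; {ListDate} is not a superkey, so BCNF fails.
Because {Price} is non-prime and the left side of ListDate → Price is not a superkey, the relation is not in 3NF.
No non-prime attribute depends on a proper subset of any candidate key, so 2NF holds.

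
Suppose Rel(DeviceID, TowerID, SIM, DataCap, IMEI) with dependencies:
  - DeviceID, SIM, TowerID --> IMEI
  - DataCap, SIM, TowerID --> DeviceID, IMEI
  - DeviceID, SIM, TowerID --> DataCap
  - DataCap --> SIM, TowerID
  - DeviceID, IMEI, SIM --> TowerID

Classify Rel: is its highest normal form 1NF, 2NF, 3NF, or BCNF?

Candidate keys: {DataCap}, {DeviceID, IMEI, SIM}, {DeviceID, SIM, TowerID}. Prime attributes: {DataCap, DeviceID, IMEI, SIM, TowerID}.
Each dependency's left side is a superkey — BCNF holds.

BCNF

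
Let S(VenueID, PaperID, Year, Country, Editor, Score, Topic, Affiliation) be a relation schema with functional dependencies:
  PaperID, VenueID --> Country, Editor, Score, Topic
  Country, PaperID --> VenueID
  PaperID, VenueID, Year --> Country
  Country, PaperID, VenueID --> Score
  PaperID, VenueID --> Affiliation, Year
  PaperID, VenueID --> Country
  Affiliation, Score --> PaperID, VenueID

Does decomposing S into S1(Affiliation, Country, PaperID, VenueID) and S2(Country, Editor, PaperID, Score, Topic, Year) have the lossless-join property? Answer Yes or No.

Yes

S1 ∩ S2 = {Country, PaperID}; its closure under F is {Affiliation, Country, Editor, PaperID, Score, Topic, VenueID, Year}.
Since S1 ⊆ {Affiliation, Country, Editor, PaperID, Score, Topic, VenueID, Year}, the intersection is a superkey of S1; the decomposition is lossless.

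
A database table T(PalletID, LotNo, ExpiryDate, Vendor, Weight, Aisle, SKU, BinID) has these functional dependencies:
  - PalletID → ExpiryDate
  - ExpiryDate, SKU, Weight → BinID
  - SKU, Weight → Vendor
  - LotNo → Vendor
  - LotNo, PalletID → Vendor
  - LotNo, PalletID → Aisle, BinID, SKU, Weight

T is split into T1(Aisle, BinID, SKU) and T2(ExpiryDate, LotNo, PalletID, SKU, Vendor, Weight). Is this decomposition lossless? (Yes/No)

No

The shared attributes are {SKU} and {SKU}⁺ = {SKU}.
The closure covers neither T1 nor T2 entirely; the join is not lossless.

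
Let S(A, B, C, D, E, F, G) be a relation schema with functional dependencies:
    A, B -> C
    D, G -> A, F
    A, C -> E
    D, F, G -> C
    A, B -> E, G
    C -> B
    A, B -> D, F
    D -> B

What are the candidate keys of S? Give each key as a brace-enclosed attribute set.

{A, B}⁺ = {A, B, C, D, E, F, G} — all of the relation — so {A, B} is a candidate key.
{A, C}⁺ = {A, B, C, D, E, F, G} — all of the relation — so {A, C} is a candidate key.
{A, D}⁺ = {A, B, C, D, E, F, G} — all of the relation — so {A, D} is a candidate key.
{D, G}⁺ = {A, B, C, D, E, F, G} — all of the relation — so {D, G} is a candidate key.
No proper subset of any of these is a key, and no other minimal superkey exists.

{A, B}, {A, C}, {A, D}, {D, G}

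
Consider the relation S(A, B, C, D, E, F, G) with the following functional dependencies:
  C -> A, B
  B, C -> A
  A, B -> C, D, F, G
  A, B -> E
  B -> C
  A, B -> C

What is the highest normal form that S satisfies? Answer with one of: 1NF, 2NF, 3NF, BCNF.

BCNF

Candidate keys: {B}, {C}. Prime attributes: {B, C}.
Every FD has a superkey on the left, so the relation is in BCNF.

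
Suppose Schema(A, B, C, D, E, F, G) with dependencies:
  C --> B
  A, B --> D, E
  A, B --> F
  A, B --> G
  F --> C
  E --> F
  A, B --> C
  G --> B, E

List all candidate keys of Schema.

{A, B}, {A, C}, {A, E}, {A, F}, {A, G}

{A} never appears on the right of any FD, so every key must include it.
{A, B}⁺ = {A, B, C, D, E, F, G} — all of the relation — so {A, B} is a candidate key.
{A, C}⁺ = {A, B, C, D, E, F, G} — all of the relation — so {A, C} is a candidate key.
{A, E}⁺ = {A, B, C, D, E, F, G} — all of the relation — so {A, E} is a candidate key.
{A, F}⁺ = {A, B, C, D, E, F, G} — all of the relation — so {A, F} is a candidate key.
{A, G}⁺ = {A, B, C, D, E, F, G} — all of the relation — so {A, G} is a candidate key.
Any other superkey properly contains one of these, so there are no further candidate keys.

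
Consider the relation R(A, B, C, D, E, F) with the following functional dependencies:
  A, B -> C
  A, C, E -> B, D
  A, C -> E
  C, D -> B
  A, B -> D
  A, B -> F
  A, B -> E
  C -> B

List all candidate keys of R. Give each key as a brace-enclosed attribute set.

{A} never appears on the right of any FD, so every key must include it.
{A, B}⁺ = {A, B, C, D, E, F} — all of the relation — so {A, B} is a candidate key.
{A, C}⁺ = {A, B, C, D, E, F} — all of the relation — so {A, C} is a candidate key.
Any other superkey properly contains one of these, so there are no further candidate keys.

{A, B}, {A, C}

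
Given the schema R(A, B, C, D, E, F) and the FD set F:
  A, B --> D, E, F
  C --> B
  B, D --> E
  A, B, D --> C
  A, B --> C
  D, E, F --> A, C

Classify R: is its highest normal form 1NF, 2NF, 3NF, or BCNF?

3NF

Candidate keys: {A, B}, {A, C}, {B, D, F}, {C, D, F}, {D, E, F}. Prime attributes: {A, B, C, D, E, F}.
C --> B breaks BCNF: {C}⁺ = {B, C}, so {C} is not a superkey.
But every attribute on its right side ({B}) is prime, and the same holds for every other non-superkey FD, so 3NF still holds.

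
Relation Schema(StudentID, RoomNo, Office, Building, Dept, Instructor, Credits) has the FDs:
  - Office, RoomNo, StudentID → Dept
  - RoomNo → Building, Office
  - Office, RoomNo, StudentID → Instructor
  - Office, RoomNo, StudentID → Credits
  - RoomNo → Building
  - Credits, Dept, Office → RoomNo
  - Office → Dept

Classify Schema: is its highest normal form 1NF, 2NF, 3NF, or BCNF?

Candidate keys: {Credits, Office, StudentID}, {RoomNo, StudentID}. Prime attributes: {Credits, Office, RoomNo, StudentID}.
RoomNo → Building, Office: {RoomNo}⁺ = {Building, Dept, Office, RoomNo}, which is not all of the attributes, so the left side is not a superkey — BCNF is violated.
RoomNo → Building, Office has non-prime {Building} on the right and a non-superkey on the left, so 3NF fails.
{RoomNo} is a proper subset of the key {RoomNo, StudentID}, and {RoomNo}⁺ contains the non-prime attributes {Building, Dept} — a partial dependency, so 2NF is violated.

1NF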